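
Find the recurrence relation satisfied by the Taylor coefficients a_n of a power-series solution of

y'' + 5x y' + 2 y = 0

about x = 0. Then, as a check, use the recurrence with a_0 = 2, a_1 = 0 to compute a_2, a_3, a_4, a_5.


Substitute y = sum_n a_n x^n.
y''(x) has coefficient (n+2)(n+1) a_{n+2} at x^n;
5 x y'(x) has coefficient 5 n a_n at x^n (shift);
2 y(x) has coefficient 2 a_n at x^n.
Matching x^n: (n+2)(n+1) a_{n+2} + (5n + 2) a_n = 0.
Thus a_{n+2} = (-5n - 2) / ((n+1)(n+2)) * a_n.

Check with a_0 = 2, a_1 = 0 (apply the recurrence for n = 0, 1, 2, 3): a_0 = 2, a_1 = 0, a_2 = -2, a_3 = 0, a_4 = 2, a_5 = 0.

a_(n+2) = (-5n - 2) / ((n+1)(n+2)) * a_n; check: a_0 = 2, a_1 = 0, a_2 = -2, a_3 = 0, a_4 = 2, a_5 = 0


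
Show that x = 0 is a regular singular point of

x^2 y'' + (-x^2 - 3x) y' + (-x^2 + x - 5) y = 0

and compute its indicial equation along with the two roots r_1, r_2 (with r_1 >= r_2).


Divide by x^2 to reach normal form y'' + P_1(x) y' + P_2(x) y = 0 with P_1(x) = -1 - 3/x and P_2(x) = -1 + 1/x - 5/x^2.
x = 0 is a singular point because the y'-coefficient -1 - 3/x has a pole at x = 0 and the y-coefficient -1 + 1/x - 5/x^2 has a pole at x = 0.
It is a regular singular point because x P_1(x) = p(x) = -x - 3 and x^2 P_2(x) = q(x) = -x^2 + x - 5 are polynomials, hence analytic at x = 0.
p(0) = -3,  q(0) = -5.
Indicial equation: r(r-1) + p(0) r + q(0) = 0, i.e. r^2 + (p(0) - 1) r + q(0) = 0, i.e. r^2 - 4 r - 5 = 0.
Discriminant: (-4)^2 - 4(-5) = 36, so r = (4 ± 6)/2.
Solving: r_1 = 5, r_2 = -1.

indicial: r^2 - 4 r - 5 = 0; roots r_1 = 5, r_2 = -1


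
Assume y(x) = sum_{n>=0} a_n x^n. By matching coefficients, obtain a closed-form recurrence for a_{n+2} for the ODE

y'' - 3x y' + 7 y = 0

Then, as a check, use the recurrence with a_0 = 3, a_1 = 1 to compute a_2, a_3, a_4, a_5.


Substitute y = sum_n a_n x^n.
y''(x) has coefficient (n+2)(n+1) a_{n+2} at x^n;
-3 x y'(x) has coefficient -3 n a_n at x^n (shift);
7 y(x) has coefficient 7 a_n at x^n.
Matching x^n: (n+2)(n+1) a_{n+2} + (-3n + 7) a_n = 0.
Thus a_{n+2} = (3n - 7) / ((n+1)(n+2)) * a_n.

Check with a_0 = 3, a_1 = 1 (apply the recurrence for n = 0, 1, 2, 3): a_0 = 3, a_1 = 1, a_2 = -21/2, a_3 = -2/3, a_4 = 7/8, a_5 = -1/15.

a_(n+2) = (3n - 7) / ((n+1)(n+2)) * a_n; check: a_0 = 3, a_1 = 1, a_2 = -21/2, a_3 = -2/3, a_4 = 7/8, a_5 = -1/15


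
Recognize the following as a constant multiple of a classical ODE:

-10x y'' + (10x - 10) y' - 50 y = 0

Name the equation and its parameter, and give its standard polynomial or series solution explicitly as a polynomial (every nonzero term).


All three coefficients share the factor -10; dividing through by -10 gives  x y'' + (1 - x) y' + 5 y = 0.
This matches the Laguerre equation x y'' + (1 - x) y' + n y = 0 with n = 5; the polynomial solution is L_5(x).
With y = sum_k a_k x^k, matching x^k gives (k+1)k a_{k+1} + (k+1) a_{k+1} - k a_k + n a_k = 0, i.e. (k+1)^2 a_{k+1} = (k - n) a_k = (k - 5) a_k. The right side vanishes at k = 5, so the series terminates at degree 5.
Standard normalization L_n(0) = 1 gives a_0 = 1. Work upward with a_{k+1} = (k - 5) a_k / (k+1)^2:
  a_1 = (0 - 5)(1) / 1^2 = -5/1 = -5
  a_2 = (1 - 5)(-5) / 2^2 = 20/4 = 5
  a_3 = (2 - 5)(5) / 3^2 = -15/9 = -5/3
  a_4 = (3 - 5)(-5/3) / 4^2 = (10/3)/16 = 5/24
  a_5 = (4 - 5)(5/24) / 5^2 = (-5/24)/25 = -1/120
Hence L_5(x) = -x^5/120 + 5 x^4/24 - 5 x^3/3 + 5 x^2 - 5 x + 1.

L_5(x); series = -x^5/120 + 5 x^4/24 - 5 x^3/3 + 5 x^2 - 5 x + 1


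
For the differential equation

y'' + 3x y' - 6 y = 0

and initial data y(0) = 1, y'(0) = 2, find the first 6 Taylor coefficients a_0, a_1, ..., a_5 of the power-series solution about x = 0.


Ansatz: y(x) = sum_{n>=0} a_n x^n, so y'(x) = sum_{n>=1} n a_n x^(n-1) and y''(x) = sum_{n>=2} n(n-1) a_n x^(n-2).
Substitute into P(x) y'' + Q(x) y' + R(x) y = 0 with P(x) = 1, Q(x) = 3x, R(x) = -6, and match powers of x.
Initial conditions: a_0 = 1, a_1 = 2.
Setting the coefficient of each power of x to zero and solving order by order (substituting the coefficients already found):
  x^0: 2 a_2 - 6 a_0 = 0  ->  2 a_2 = 6 a_0 = 6  ->  a_2 = 3
  x^1: 6 a_3 - 3 a_1 = 0  ->  6 a_3 = 3 a_1 = 6  ->  a_3 = 1
  x^2: 12 a_4 = 0  ->  a_4 = 0
  x^3: 20 a_5 + 3 a_3 = 0  ->  20 a_5 = -3 a_3 = -3  ->  a_5 = -3/20
Truncated series: y(x) = 1 + 2 x + 3 x^2 + x^3 - (3/20) x^5 + O(x^6).

a_0 = 1; a_1 = 2; a_2 = 3; a_3 = 1; a_4 = 0; a_5 = -3/20


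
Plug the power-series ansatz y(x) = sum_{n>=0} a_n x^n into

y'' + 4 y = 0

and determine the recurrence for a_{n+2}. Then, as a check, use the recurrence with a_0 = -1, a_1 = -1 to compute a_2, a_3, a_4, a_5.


Substitute y = sum_n a_n x^n into y'' + (const) y = 0.
y''(x) = sum_{n>=0} (n+2)(n+1) a_{n+2} x^n.
The ODE becomes sum_n [(n+2)(n+1) a_{n+2} + 4 a_n] x^n = 0.
Setting each coefficient to zero gives the recurrence:
  (n+2)(n+1) a_{n+2} + 4 a_n = 0,
  a_{n+2} = -4 / ((n+1)(n+2)) a_n.

Check with a_0 = -1, a_1 = -1 (apply the recurrence for n = 0, 1, 2, 3): a_0 = -1, a_1 = -1, a_2 = 2, a_3 = 2/3, a_4 = -2/3, a_5 = -2/15.

a_{n+2} = -4/((n+1)(n+2)) * a_n; check: a_0 = -1, a_1 = -1, a_2 = 2, a_3 = 2/3, a_4 = -2/3, a_5 = -2/15


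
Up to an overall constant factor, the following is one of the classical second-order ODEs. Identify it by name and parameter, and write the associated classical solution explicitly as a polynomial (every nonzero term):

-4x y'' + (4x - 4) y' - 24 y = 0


All three coefficients share the factor -4; dividing through by -4 gives  x y'' + (1 - x) y' + 6 y = 0.
This matches the Laguerre equation x y'' + (1 - x) y' + n y = 0 with n = 6; the polynomial solution is L_6(x).
With y = sum_k a_k x^k, matching x^k gives (k+1)k a_{k+1} + (k+1) a_{k+1} - k a_k + n a_k = 0, i.e. (k+1)^2 a_{k+1} = (k - n) a_k = (k - 6) a_k. The right side vanishes at k = 6, so the series terminates at degree 6.
Standard normalization L_n(0) = 1 gives a_0 = 1. Work upward with a_{k+1} = (k - 6) a_k / (k+1)^2:
  a_1 = (0 - 6)(1) / 1^2 = -6/1 = -6
  a_2 = (1 - 6)(-6) / 2^2 = 30/4 = 15/2
  a_3 = (2 - 6)(15/2) / 3^2 = -30/9 = -10/3
  a_4 = (3 - 6)(-10/3) / 4^2 = 10/16 = 5/8
  a_5 = (4 - 6)(5/8) / 5^2 = (-5/4)/25 = -1/20
  a_6 = (5 - 6)(-1/20) / 6^2 = (1/20)/36 = 1/720
Hence L_6(x) = x^6/720 - x^5/20 + 5 x^4/8 - 10 x^3/3 + 15 x^2/2 - 6 x + 1.

L_6(x); series = x^6/720 - x^5/20 + 5 x^4/8 - 10 x^3/3 + 15 x^2/2 - 6 x + 1


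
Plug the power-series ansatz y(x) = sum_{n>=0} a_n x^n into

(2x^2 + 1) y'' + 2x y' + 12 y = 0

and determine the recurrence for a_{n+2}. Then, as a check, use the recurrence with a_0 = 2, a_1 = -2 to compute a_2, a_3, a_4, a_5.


Substitute y = sum_n a_n x^n.
(1 + 2 x^2) y'' contributes (n+2)(n+1) a_{n+2} + 2 n(n-1) a_n at x^n.
2 x y'(x) contributes 2 n a_n at x^n.
12 y(x) contributes 12 a_n at x^n.
Matching x^n: (n+2)(n+1) a_{n+2} + (2 n(n-1) + 2 n + 12) a_n = 0.
Thus a_{n+2} = (-2 n(n-1) - 2 n - 12) / ((n+1)(n+2)) * a_n.

Check with a_0 = 2, a_1 = -2 (apply the recurrence for n = 0, 1, 2, 3): a_0 = 2, a_1 = -2, a_2 = -12, a_3 = 14/3, a_4 = 20, a_5 = -7.

a_(n+2) = (-2 n(n-1) - 2 n - 12) / ((n+1)(n+2)) * a_n; check: a_0 = 2, a_1 = -2, a_2 = -12, a_3 = 14/3, a_4 = 20, a_5 = -7


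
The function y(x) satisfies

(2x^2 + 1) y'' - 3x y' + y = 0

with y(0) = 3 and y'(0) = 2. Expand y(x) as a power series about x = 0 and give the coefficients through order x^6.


Ansatz: y(x) = sum_{n>=0} a_n x^n, so y'(x) = sum_{n>=1} n a_n x^(n-1) and y''(x) = sum_{n>=2} n(n-1) a_n x^(n-2).
Substitute into P(x) y'' + Q(x) y' + R(x) y = 0 with P(x) = 2x^2 + 1, Q(x) = -3x, R(x) = 1, and match powers of x.
Initial conditions: a_0 = 3, a_1 = 2.
Setting the coefficient of each power of x to zero and solving order by order (substituting the coefficients already found):
  x^0: 2 a_2 + a_0 = 0  ->  2 a_2 = -a_0 = -3  ->  a_2 = -3/2
  x^1: 6 a_3 - 2 a_1 = 0  ->  6 a_3 = 2 a_1 = 4  ->  a_3 = 2/3
  x^2: 12 a_4 - a_2 = 0  ->  12 a_4 = a_2 = -3/2  ->  a_4 = -1/8
  x^3: 20 a_5 + 4 a_3 = 0  ->  20 a_5 = -4 a_3 = -8/3  ->  a_5 = -2/15
  x^4: 30 a_6 + 13 a_4 = 0  ->  30 a_6 = -13 a_4 = 13/8  ->  a_6 = 13/240
Truncated series: y(x) = 3 + 2 x - (3/2) x^2 + (2/3) x^3 - (1/8) x^4 - (2/15) x^5 + (13/240) x^6 + O(x^7).

a_0 = 3; a_1 = 2; a_2 = -3/2; a_3 = 2/3; a_4 = -1/8; a_5 = -2/15; a_6 = 13/240


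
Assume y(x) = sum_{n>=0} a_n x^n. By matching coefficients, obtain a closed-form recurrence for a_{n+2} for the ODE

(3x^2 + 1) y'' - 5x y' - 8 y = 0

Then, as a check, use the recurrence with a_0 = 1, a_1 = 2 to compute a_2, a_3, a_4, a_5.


Substitute y = sum_n a_n x^n.
(1 + 3 x^2) y'' contributes (n+2)(n+1) a_{n+2} + 3 n(n-1) a_n at x^n.
-5 x y'(x) contributes -5 n a_n at x^n.
-8 y(x) contributes -8 a_n at x^n.
Matching x^n: (n+2)(n+1) a_{n+2} + (3 n(n-1) - 5 n - 8) a_n = 0.
Thus a_{n+2} = (-3 n(n-1) + 5 n + 8) / ((n+1)(n+2)) * a_n.

Check with a_0 = 1, a_1 = 2 (apply the recurrence for n = 0, 1, 2, 3): a_0 = 1, a_1 = 2, a_2 = 4, a_3 = 13/3, a_4 = 4, a_5 = 13/12.

a_(n+2) = (-3 n(n-1) + 5 n + 8) / ((n+1)(n+2)) * a_n; check: a_0 = 1, a_1 = 2, a_2 = 4, a_3 = 13/3, a_4 = 4, a_5 = 13/12


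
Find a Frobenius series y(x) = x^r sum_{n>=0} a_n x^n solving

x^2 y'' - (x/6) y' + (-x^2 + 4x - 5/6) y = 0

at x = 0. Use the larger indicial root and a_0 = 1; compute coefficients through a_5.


Write in Frobenius form y'' + (p(x)/x) y' + (q(x)/x^2) y = 0:
  p(x) = -1/6,  q(x) = -x^2 + 4x - 5/6.
Indicial equation: r(r-1) + (-1/6) r + (-5/6) = 0 -> roots r_1 = 5/3, r_2 = -1/2.
Take r = r_1 = 5/3. Let y(x) = x^r sum_{n>=0} a_n x^n with a_0 = 1.
Substitute y = x^r sum a_n x^n and match x^{r+n}. The recurrence is
  D(n) a_n + 4 a_{n-1} - 1 a_{n-2} = 0,  where D(n) = (r+n)(r+n-1) + (-1/6)(r+n) + (-5/6).
  a_n = [-4 a_{n-1} + 1 a_{n-2}] / D(n).
Since the indicial polynomial factors as (r - r_1)(r - r_2), D(n) = (r_1 + n - r_1)(r_1 + n - r_2) = n(n + 13/6).
Evaluating step by step (a_0 = 1):
  n = 1: D(1) = 1(1 + 13/6) = 19/6; numerator = -4(1) = -4; a_1 = (-4)/(19/6) = -24/19
  n = 2: D(2) = 2(2 + 13/6) = 25/3; numerator = -4(-24/19) + 1(1) = 115/19; a_2 = (115/19)/(25/3) = 69/95
  n = 3: D(3) = 3(3 + 13/6) = 31/2; numerator = -4(69/95) + 1(-24/19) = -396/95; a_3 = (-396/95)/(31/2) = -792/2945
  n = 4: D(4) = 4(4 + 13/6) = 74/3; numerator = -4(-792/2945) + 1(69/95) = 5307/2945; a_4 = (5307/2945)/(74/3) = 15921/217930
  n = 5: D(5) = 5(5 + 13/6) = 215/6; numerator = -4(15921/217930) + 1(-792/2945) = -61146/108965; a_5 = (-61146/108965)/(215/6) = -8532/544825

r = 5/3; a_0 = 1; a_1 = -24/19; a_2 = 69/95; a_3 = -792/2945; a_4 = 15921/217930; a_5 = -8532/544825


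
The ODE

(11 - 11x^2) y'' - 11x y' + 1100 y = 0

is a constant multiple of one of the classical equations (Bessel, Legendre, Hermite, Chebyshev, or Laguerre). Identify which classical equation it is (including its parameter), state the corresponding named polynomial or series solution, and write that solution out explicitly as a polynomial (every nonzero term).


All three coefficients share the factor 11; dividing through by 11 gives  (1 - x^2) y'' - x y' + 100 y = 0.
This matches the Chebyshev equation (1 - x^2) y'' - x y' + n^2 y = 0 (note the -x y' term, not -2x y') with n^2 = 100, so n = 10; the polynomial solution is T_10(x).
With y = sum_k a_k x^k, matching x^k gives (k+2)(k+1) a_{k+2} = (k^2 - n^2) a_k = (k - 10)(k + 10) a_k. The right side vanishes at k = 10, so the series with the parity of 10 terminates at degree 10.
Standard normalization: leading coefficient of T_n is 2^(n-1), so a_10 = 2^9 = 512. Work downward with a_k = (k+1)(k+2) a_{k+2} / ((k - 10)(k + 10)):
  a_8 = (9)(10)(512) / ((8 - 10)(8 + 10)) = 46080/(-36) = -1280
  a_6 = (7)(8)(-1280) / ((6 - 10)(6 + 10)) = -71680/(-64) = 1120
  a_4 = (5)(6)(1120) / ((4 - 10)(4 + 10)) = 33600/(-84) = -400
  a_2 = (3)(4)(-400) / ((2 - 10)(2 + 10)) = -4800/(-96) = 50
  a_0 = (1)(2)(50) / ((0 - 10)(0 + 10)) = 100/(-100) = -1
Hence T_10(x) = 512 x^10 - 1280 x^8 + 1120 x^6 - 400 x^4 + 50 x^2 - 1.

T_10(x); series = 512 x^10 - 1280 x^8 + 1120 x^6 - 400 x^4 + 50 x^2 - 1


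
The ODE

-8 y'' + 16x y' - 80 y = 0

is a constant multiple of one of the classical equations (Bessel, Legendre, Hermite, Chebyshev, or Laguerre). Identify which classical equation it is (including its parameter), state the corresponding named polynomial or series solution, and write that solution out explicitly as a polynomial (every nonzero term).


All three coefficients share the factor -8; dividing through by -8 gives  y'' - 2x y' + 10 y = 0.
This matches the Hermite equation y'' - 2x y' + 2n y = 0 with 2n = 10, so n = 5; the polynomial solution is H_5(x).
With y = sum_k a_k x^k, matching x^k gives (k+2)(k+1) a_{k+2} = 2(k - n) a_k = 2(k - 5) a_k. The right side vanishes at k = 5, so the series with the parity of 5 terminates at degree 5.
Standard normalization: leading coefficient of H_n is 2^n, so a_5 = 2^5 = 32. Work downward with a_k = (k+1)(k+2) a_{k+2} / (2(k - n)):
  a_3 = (4)(5)(32) / (2(3 - 5)) = 640/(-4) = -160
  a_1 = (2)(3)(-160) / (2(1 - 5)) = -960/(-8) = 120
Hence H_5(x) = 32 x^5 - 160 x^3 + 120 x.

H_5(x); series = 32 x^5 - 160 x^3 + 120 x


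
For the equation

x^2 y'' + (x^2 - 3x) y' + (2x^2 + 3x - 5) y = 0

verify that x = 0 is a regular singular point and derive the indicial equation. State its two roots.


Divide by x^2 to reach normal form y'' + P_1(x) y' + P_2(x) y = 0 with P_1(x) = 1 - 3/x and P_2(x) = 2 + 3/x - 5/x^2.
x = 0 is a singular point because the y'-coefficient 1 - 3/x has a pole at x = 0 and the y-coefficient 2 + 3/x - 5/x^2 has a pole at x = 0.
It is a regular singular point because x P_1(x) = p(x) = x - 3 and x^2 P_2(x) = q(x) = 2x^2 + 3x - 5 are polynomials, hence analytic at x = 0.
p(0) = -3,  q(0) = -5.
Indicial equation: r(r-1) + p(0) r + q(0) = 0, i.e. r^2 + (p(0) - 1) r + q(0) = 0, i.e. r^2 - 4 r - 5 = 0.
Discriminant: (-4)^2 - 4(-5) = 36, so r = (4 ± 6)/2.
Solving: r_1 = 5, r_2 = -1.

indicial: r^2 - 4 r - 5 = 0; roots r_1 = 5, r_2 = -1


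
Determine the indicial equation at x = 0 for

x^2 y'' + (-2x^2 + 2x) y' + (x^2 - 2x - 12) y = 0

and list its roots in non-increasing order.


Divide by x^2 to reach normal form y'' + P_1(x) y' + P_2(x) y = 0 with P_1(x) = -2 + 2/x and P_2(x) = 1 - 2/x - 12/x^2.
x = 0 is a singular point because the y'-coefficient -2 + 2/x has a pole at x = 0 and the y-coefficient 1 - 2/x - 12/x^2 has a pole at x = 0.
It is a regular singular point because x P_1(x) = p(x) = 2 - 2x and x^2 P_2(x) = q(x) = x^2 - 2x - 12 are polynomials, hence analytic at x = 0.
p(0) = 2,  q(0) = -12.
Indicial equation: r(r-1) + p(0) r + q(0) = 0, i.e. r^2 + (p(0) - 1) r + q(0) = 0, i.e. r^2 + 1 r - 12 = 0.
Discriminant: (1)^2 - 4(-12) = 49, so r = (-1 ± 7)/2.
Solving: r_1 = 3, r_2 = -4.

indicial: r^2 + 1 r - 12 = 0; roots r_1 = 3, r_2 = -4


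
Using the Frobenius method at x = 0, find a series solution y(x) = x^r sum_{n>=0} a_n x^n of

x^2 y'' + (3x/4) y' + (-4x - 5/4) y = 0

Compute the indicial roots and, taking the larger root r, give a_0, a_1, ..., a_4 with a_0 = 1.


Write in Frobenius form y'' + (p(x)/x) y' + (q(x)/x^2) y = 0:
  p(x) = 3/4,  q(x) = -4x - 5/4.
Indicial equation: r(r-1) + (3/4) r + (-5/4) = 0 -> roots r_1 = 5/4, r_2 = -1.
Take r = r_1 = 5/4. Let y(x) = x^r sum_{n>=0} a_n x^n with a_0 = 1.
Substitute y = x^r sum a_n x^n and match x^{r+n}. The recurrence is
  D(n) a_n - 4 a_{n-1} = 0,  where D(n) = (r+n)(r+n-1) + (3/4)(r+n) + (-5/4).
  a_n = 4 / D(n) * a_{n-1}.
Since the indicial polynomial factors as (r - r_1)(r - r_2), D(n) = (r_1 + n - r_1)(r_1 + n - r_2) = n(n + 9/4).
Evaluating step by step (a_0 = 1):
  n = 1: D(1) = 1(1 + 9/4) = 13/4; numerator = 4(1) = 4; a_1 = (4)/(13/4) = 16/13
  n = 2: D(2) = 2(2 + 9/4) = 17/2; numerator = 4(16/13) = 64/13; a_2 = (64/13)/(17/2) = 128/221
  n = 3: D(3) = 3(3 + 9/4) = 63/4; numerator = 4(128/221) = 512/221; a_3 = (512/221)/(63/4) = 2048/13923
  n = 4: D(4) = 4(4 + 9/4) = 25; numerator = 4(2048/13923) = 8192/13923; a_4 = (8192/13923)/(25) = 8192/348075

r = 5/4; a_0 = 1; a_1 = 16/13; a_2 = 128/221; a_3 = 2048/13923; a_4 = 8192/348075


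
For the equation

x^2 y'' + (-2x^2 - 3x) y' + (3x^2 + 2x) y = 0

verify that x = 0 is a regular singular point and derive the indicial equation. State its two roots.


Divide by x^2 to reach normal form y'' + P_1(x) y' + P_2(x) y = 0 with P_1(x) = -2 - 3/x and P_2(x) = 3 + 2/x.
x = 0 is a singular point because the y'-coefficient -2 - 3/x has a pole at x = 0 and the y-coefficient 3 + 2/x has a pole at x = 0.
It is a regular singular point because x P_1(x) = p(x) = -2x - 3 and x^2 P_2(x) = q(x) = 3x^2 + 2x are polynomials, hence analytic at x = 0.
p(0) = -3,  q(0) = 0.
Indicial equation: r(r-1) + p(0) r + q(0) = 0, i.e. r^2 + (p(0) - 1) r + q(0) = 0, i.e. r^2 - 4 r = 0.
Discriminant: (-4)^2 - 4(0) = 16, so r = (4 ± 4)/2.
Solving: r_1 = 4, r_2 = 0.

indicial: r^2 - 4 r = 0; roots r_1 = 4, r_2 = 0


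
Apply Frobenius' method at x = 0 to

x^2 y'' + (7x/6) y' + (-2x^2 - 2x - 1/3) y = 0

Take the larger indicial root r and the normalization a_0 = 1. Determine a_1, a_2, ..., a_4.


Write in Frobenius form y'' + (p(x)/x) y' + (q(x)/x^2) y = 0:
  p(x) = 7/6,  q(x) = -2x^2 - 2x - 1/3.
Indicial equation: r(r-1) + (7/6) r + (-1/3) = 0 -> roots r_1 = 1/2, r_2 = -2/3.
Take r = r_1 = 1/2. Let y(x) = x^r sum_{n>=0} a_n x^n with a_0 = 1.
Substitute y = x^r sum a_n x^n and match x^{r+n}. The recurrence is
  D(n) a_n - 2 a_{n-1} - 2 a_{n-2} = 0,  where D(n) = (r+n)(r+n-1) + (7/6)(r+n) + (-1/3).
  a_n = [2 a_{n-1} + 2 a_{n-2}] / D(n).
Since the indicial polynomial factors as (r - r_1)(r - r_2), D(n) = (r_1 + n - r_1)(r_1 + n - r_2) = n(n + 7/6).
Evaluating step by step (a_0 = 1):
  n = 1: D(1) = 1(1 + 7/6) = 13/6; numerator = 2(1) = 2; a_1 = (2)/(13/6) = 12/13
  n = 2: D(2) = 2(2 + 7/6) = 19/3; numerator = 2(12/13) + 2(1) = 50/13; a_2 = (50/13)/(19/3) = 150/247
  n = 3: D(3) = 3(3 + 7/6) = 25/2; numerator = 2(150/247) + 2(12/13) = 756/247; a_3 = (756/247)/(25/2) = 1512/6175
  n = 4: D(4) = 4(4 + 7/6) = 62/3; numerator = 2(1512/6175) + 2(150/247) = 10524/6175; a_4 = (10524/6175)/(62/3) = 15786/191425

r = 1/2; a_0 = 1; a_1 = 12/13; a_2 = 150/247; a_3 = 1512/6175; a_4 = 15786/191425


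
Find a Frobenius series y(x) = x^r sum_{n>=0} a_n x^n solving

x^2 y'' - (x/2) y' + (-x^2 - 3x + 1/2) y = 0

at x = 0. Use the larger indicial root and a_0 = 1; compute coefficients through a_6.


Write in Frobenius form y'' + (p(x)/x) y' + (q(x)/x^2) y = 0:
  p(x) = -1/2,  q(x) = -x^2 - 3x + 1/2.
Indicial equation: r(r-1) + (-1/2) r + (1/2) = 0 -> roots r_1 = 1, r_2 = 1/2.
Take r = r_1 = 1. Let y(x) = x^r sum_{n>=0} a_n x^n with a_0 = 1.
Substitute y = x^r sum a_n x^n and match x^{r+n}. The recurrence is
  D(n) a_n - 3 a_{n-1} - 1 a_{n-2} = 0,  where D(n) = (r+n)(r+n-1) + (-1/2)(r+n) + (1/2).
  a_n = [3 a_{n-1} + 1 a_{n-2}] / D(n).
Since the indicial polynomial factors as (r - r_1)(r - r_2), D(n) = (r_1 + n - r_1)(r_1 + n - r_2) = n(n + 1/2).
Evaluating step by step (a_0 = 1):
  n = 1: D(1) = 1(1 + 1/2) = 3/2; numerator = 3(1) = 3; a_1 = (3)/(3/2) = 2
  n = 2: D(2) = 2(2 + 1/2) = 5; numerator = 3(2) + 1(1) = 7; a_2 = (7)/(5) = 7/5
  n = 3: D(3) = 3(3 + 1/2) = 21/2; numerator = 3(7/5) + 1(2) = 31/5; a_3 = (31/5)/(21/2) = 62/105
  n = 4: D(4) = 4(4 + 1/2) = 18; numerator = 3(62/105) + 1(7/5) = 111/35; a_4 = (111/35)/(18) = 37/210
  n = 5: D(5) = 5(5 + 1/2) = 55/2; numerator = 3(37/210) + 1(62/105) = 47/42; a_5 = (47/42)/(55/2) = 47/1155
  n = 6: D(6) = 6(6 + 1/2) = 39; numerator = 3(47/1155) + 1(37/210) = 689/2310; a_6 = (689/2310)/(39) = 53/6930

r = 1; a_0 = 1; a_1 = 2; a_2 = 7/5; a_3 = 62/105; a_4 = 37/210; a_5 = 47/1155; a_6 = 53/6930


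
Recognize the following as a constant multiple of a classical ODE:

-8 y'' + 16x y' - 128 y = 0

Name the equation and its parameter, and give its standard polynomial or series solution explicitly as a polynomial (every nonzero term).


All three coefficients share the factor -8; dividing through by -8 gives  y'' - 2x y' + 16 y = 0.
This matches the Hermite equation y'' - 2x y' + 2n y = 0 with 2n = 16, so n = 8; the polynomial solution is H_8(x).
With y = sum_k a_k x^k, matching x^k gives (k+2)(k+1) a_{k+2} = 2(k - n) a_k = 2(k - 8) a_k. The right side vanishes at k = 8, so the series with the parity of 8 terminates at degree 8.
Standard normalization: leading coefficient of H_n is 2^n, so a_8 = 2^8 = 256. Work downward with a_k = (k+1)(k+2) a_{k+2} / (2(k - n)):
  a_6 = (7)(8)(256) / (2(6 - 8)) = 14336/(-4) = -3584
  a_4 = (5)(6)(-3584) / (2(4 - 8)) = -107520/(-8) = 13440
  a_2 = (3)(4)(13440) / (2(2 - 8)) = 161280/(-12) = -13440
  a_0 = (1)(2)(-13440) / (2(0 - 8)) = -26880/(-16) = 1680
Hence H_8(x) = 256 x^8 - 3584 x^6 + 13440 x^4 - 13440 x^2 + 1680.

H_8(x); series = 256 x^8 - 3584 x^6 + 13440 x^4 - 13440 x^2 + 1680


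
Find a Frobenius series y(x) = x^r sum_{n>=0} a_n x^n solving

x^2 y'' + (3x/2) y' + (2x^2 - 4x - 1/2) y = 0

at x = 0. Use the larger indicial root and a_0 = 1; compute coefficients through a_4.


Write in Frobenius form y'' + (p(x)/x) y' + (q(x)/x^2) y = 0:
  p(x) = 3/2,  q(x) = 2x^2 - 4x - 1/2.
Indicial equation: r(r-1) + (3/2) r + (-1/2) = 0 -> roots r_1 = 1/2, r_2 = -1.
Take r = r_1 = 1/2. Let y(x) = x^r sum_{n>=0} a_n x^n with a_0 = 1.
Substitute y = x^r sum a_n x^n and match x^{r+n}. The recurrence is
  D(n) a_n - 4 a_{n-1} + 2 a_{n-2} = 0,  where D(n) = (r+n)(r+n-1) + (3/2)(r+n) + (-1/2).
  a_n = [4 a_{n-1} - 2 a_{n-2}] / D(n).
Since the indicial polynomial factors as (r - r_1)(r - r_2), D(n) = (r_1 + n - r_1)(r_1 + n - r_2) = n(n + 3/2).
Evaluating step by step (a_0 = 1):
  n = 1: D(1) = 1(1 + 3/2) = 5/2; numerator = 4(1) = 4; a_1 = (4)/(5/2) = 8/5
  n = 2: D(2) = 2(2 + 3/2) = 7; numerator = 4(8/5) - 2(1) = 22/5; a_2 = (22/5)/(7) = 22/35
  n = 3: D(3) = 3(3 + 3/2) = 27/2; numerator = 4(22/35) - 2(8/5) = -24/35; a_3 = (-24/35)/(27/2) = -16/315
  n = 4: D(4) = 4(4 + 3/2) = 22; numerator = 4(-16/315) - 2(22/35) = -92/63; a_4 = (-92/63)/(22) = -46/693

r = 1/2; a_0 = 1; a_1 = 8/5; a_2 = 22/35; a_3 = -16/315; a_4 = -46/693


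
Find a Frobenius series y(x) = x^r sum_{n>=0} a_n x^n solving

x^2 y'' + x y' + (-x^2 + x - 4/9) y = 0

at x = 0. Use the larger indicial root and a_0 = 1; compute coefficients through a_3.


Write in Frobenius form y'' + (p(x)/x) y' + (q(x)/x^2) y = 0:
  p(x) = 1,  q(x) = -x^2 + x - 4/9.
Indicial equation: r(r-1) + (1) r + (-4/9) = 0 -> roots r_1 = 2/3, r_2 = -2/3.
Take r = r_1 = 2/3. Let y(x) = x^r sum_{n>=0} a_n x^n with a_0 = 1.
Substitute y = x^r sum a_n x^n and match x^{r+n}. The recurrence is
  D(n) a_n + 1 a_{n-1} - 1 a_{n-2} = 0,  where D(n) = (r+n)(r+n-1) + (1)(r+n) + (-4/9).
  a_n = [-1 a_{n-1} + 1 a_{n-2}] / D(n).
Since the indicial polynomial factors as (r - r_1)(r - r_2), D(n) = (r_1 + n - r_1)(r_1 + n - r_2) = n(n + 4/3).
Evaluating step by step (a_0 = 1):
  n = 1: D(1) = 1(1 + 4/3) = 7/3; numerator = -1(1) = -1; a_1 = (-1)/(7/3) = -3/7
  n = 2: D(2) = 2(2 + 4/3) = 20/3; numerator = -1(-3/7) + 1(1) = 10/7; a_2 = (10/7)/(20/3) = 3/14
  n = 3: D(3) = 3(3 + 4/3) = 13; numerator = -1(3/14) + 1(-3/7) = -9/14; a_3 = (-9/14)/(13) = -9/182

r = 2/3; a_0 = 1; a_1 = -3/7; a_2 = 3/14; a_3 = -9/182


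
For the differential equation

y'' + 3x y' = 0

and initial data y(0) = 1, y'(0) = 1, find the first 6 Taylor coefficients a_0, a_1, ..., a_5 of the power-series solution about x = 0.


Ansatz: y(x) = sum_{n>=0} a_n x^n, so y'(x) = sum_{n>=1} n a_n x^(n-1) and y''(x) = sum_{n>=2} n(n-1) a_n x^(n-2).
Substitute into P(x) y'' + Q(x) y' + R(x) y = 0 with P(x) = 1, Q(x) = 3x, R(x) = 0, and match powers of x.
Initial conditions: a_0 = 1, a_1 = 1.
Setting the coefficient of each power of x to zero and solving order by order (substituting the coefficients already found):
  x^0: 2 a_2 = 0  ->  a_2 = 0
  x^1: 6 a_3 + 3 a_1 = 0  ->  6 a_3 = -3 a_1 = -3  ->  a_3 = -1/2
  x^2: 12 a_4 + 6 a_2 = 0  ->  12 a_4 = -6 a_2 = 0  ->  a_4 = 0
  x^3: 20 a_5 + 9 a_3 = 0  ->  20 a_5 = -9 a_3 = 9/2  ->  a_5 = 9/40
Truncated series: y(x) = 1 + x - (1/2) x^3 + (9/40) x^5 + O(x^6).

a_0 = 1; a_1 = 1; a_2 = 0; a_3 = -1/2; a_4 = 0; a_5 = 9/40


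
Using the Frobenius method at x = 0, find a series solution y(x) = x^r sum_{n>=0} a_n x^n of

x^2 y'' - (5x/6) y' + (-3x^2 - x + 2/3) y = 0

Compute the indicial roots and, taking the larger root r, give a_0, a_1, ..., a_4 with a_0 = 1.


Write in Frobenius form y'' + (p(x)/x) y' + (q(x)/x^2) y = 0:
  p(x) = -5/6,  q(x) = -3x^2 - x + 2/3.
Indicial equation: r(r-1) + (-5/6) r + (2/3) = 0 -> roots r_1 = 4/3, r_2 = 1/2.
Take r = r_1 = 4/3. Let y(x) = x^r sum_{n>=0} a_n x^n with a_0 = 1.
Substitute y = x^r sum a_n x^n and match x^{r+n}. The recurrence is
  D(n) a_n - 1 a_{n-1} - 3 a_{n-2} = 0,  where D(n) = (r+n)(r+n-1) + (-5/6)(r+n) + (2/3).
  a_n = [1 a_{n-1} + 3 a_{n-2}] / D(n).
Since the indicial polynomial factors as (r - r_1)(r - r_2), D(n) = (r_1 + n - r_1)(r_1 + n - r_2) = n(n + 5/6).
Evaluating step by step (a_0 = 1):
  n = 1: D(1) = 1(1 + 5/6) = 11/6; numerator = 1(1) = 1; a_1 = (1)/(11/6) = 6/11
  n = 2: D(2) = 2(2 + 5/6) = 17/3; numerator = 1(6/11) + 3(1) = 39/11; a_2 = (39/11)/(17/3) = 117/187
  n = 3: D(3) = 3(3 + 5/6) = 23/2; numerator = 1(117/187) + 3(6/11) = 423/187; a_3 = (423/187)/(23/2) = 846/4301
  n = 4: D(4) = 4(4 + 5/6) = 58/3; numerator = 1(846/4301) + 3(117/187) = 8919/4301; a_4 = (8919/4301)/(58/3) = 26757/249458

r = 4/3; a_0 = 1; a_1 = 6/11; a_2 = 117/187; a_3 = 846/4301; a_4 = 26757/249458


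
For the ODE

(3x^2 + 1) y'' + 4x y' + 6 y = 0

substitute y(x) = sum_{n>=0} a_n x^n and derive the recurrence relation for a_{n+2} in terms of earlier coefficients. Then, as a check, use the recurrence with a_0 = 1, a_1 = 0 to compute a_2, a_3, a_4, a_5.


Substitute y = sum_n a_n x^n.
(1 + 3 x^2) y'' contributes (n+2)(n+1) a_{n+2} + 3 n(n-1) a_n at x^n.
4 x y'(x) contributes 4 n a_n at x^n.
6 y(x) contributes 6 a_n at x^n.
Matching x^n: (n+2)(n+1) a_{n+2} + (3 n(n-1) + 4 n + 6) a_n = 0.
Thus a_{n+2} = (-3 n(n-1) - 4 n - 6) / ((n+1)(n+2)) * a_n.

Check with a_0 = 1, a_1 = 0 (apply the recurrence for n = 0, 1, 2, 3): a_0 = 1, a_1 = 0, a_2 = -3, a_3 = 0, a_4 = 5, a_5 = 0.

a_(n+2) = (-3 n(n-1) - 4 n - 6) / ((n+1)(n+2)) * a_n; check: a_0 = 1, a_1 = 0, a_2 = -3, a_3 = 0, a_4 = 5, a_5 = 0


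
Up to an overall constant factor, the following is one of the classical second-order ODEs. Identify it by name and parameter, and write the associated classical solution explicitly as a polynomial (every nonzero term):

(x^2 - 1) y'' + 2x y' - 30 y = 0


All three coefficients share the factor -1; dividing through by -1 gives  (1 - x^2) y'' - 2x y' + 30 y = 0.
This matches the Legendre equation (1 - x^2) y'' - 2x y' + n(n+1) y = 0 (note the -2x y' term) with n(n+1) = 30, so n = 5; the polynomial solution is P_5(x).
With y = sum_k a_k x^k, matching x^k gives (k+2)(k+1) a_{k+2} = [k(k+1) - n(n+1)] a_k = (k - 5)(k + 6) a_k. The right side vanishes at k = 5, so the series with the parity of 5 terminates at degree 5.
Standard normalization (P_n(1) = 1): leading coefficient (2n)!/(2^n (n!)^2) = 3628800/(32*14400) = 63/8, so a_5 = 63/8. Work downward with a_k = (k+1)(k+2) a_{k+2} / ((k - 5)(k + 6)):
  a_3 = (4)(5)(63/8) / ((3 - 5)(3 + 6)) = (315/2)/(-18) = -35/4
  a_1 = (2)(3)(-35/4) / ((1 - 5)(1 + 6)) = (-105/2)/(-28) = 15/8
Hence P_5(x) = 63 x^5/8 - 35 x^3/4 + 15 x/8.

P_5(x); series = 63 x^5/8 - 35 x^3/4 + 15 x/8


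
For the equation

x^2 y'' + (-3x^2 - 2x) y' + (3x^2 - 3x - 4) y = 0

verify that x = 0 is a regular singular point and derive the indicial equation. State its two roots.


Divide by x^2 to reach normal form y'' + P_1(x) y' + P_2(x) y = 0 with P_1(x) = -3 - 2/x and P_2(x) = 3 - 3/x - 4/x^2.
x = 0 is a singular point because the y'-coefficient -3 - 2/x has a pole at x = 0 and the y-coefficient 3 - 3/x - 4/x^2 has a pole at x = 0.
It is a regular singular point because x P_1(x) = p(x) = -3x - 2 and x^2 P_2(x) = q(x) = 3x^2 - 3x - 4 are polynomials, hence analytic at x = 0.
p(0) = -2,  q(0) = -4.
Indicial equation: r(r-1) + p(0) r + q(0) = 0, i.e. r^2 + (p(0) - 1) r + q(0) = 0, i.e. r^2 - 3 r - 4 = 0.
Discriminant: (-3)^2 - 4(-4) = 25, so r = (3 ± 5)/2.
Solving: r_1 = 4, r_2 = -1.

indicial: r^2 - 3 r - 4 = 0; roots r_1 = 4, r_2 = -1


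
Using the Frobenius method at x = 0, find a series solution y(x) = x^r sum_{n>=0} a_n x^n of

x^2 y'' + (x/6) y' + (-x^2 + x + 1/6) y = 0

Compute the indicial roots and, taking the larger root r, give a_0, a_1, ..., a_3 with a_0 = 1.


Write in Frobenius form y'' + (p(x)/x) y' + (q(x)/x^2) y = 0:
  p(x) = 1/6,  q(x) = -x^2 + x + 1/6.
Indicial equation: r(r-1) + (1/6) r + (1/6) = 0 -> roots r_1 = 1/2, r_2 = 1/3.
Take r = r_1 = 1/2. Let y(x) = x^r sum_{n>=0} a_n x^n with a_0 = 1.
Substitute y = x^r sum a_n x^n and match x^{r+n}. The recurrence is
  D(n) a_n + 1 a_{n-1} - 1 a_{n-2} = 0,  where D(n) = (r+n)(r+n-1) + (1/6)(r+n) + (1/6).
  a_n = [-1 a_{n-1} + 1 a_{n-2}] / D(n).
Since the indicial polynomial factors as (r - r_1)(r - r_2), D(n) = (r_1 + n - r_1)(r_1 + n - r_2) = n(n + 1/6).
Evaluating step by step (a_0 = 1):
  n = 1: D(1) = 1(1 + 1/6) = 7/6; numerator = -1(1) = -1; a_1 = (-1)/(7/6) = -6/7
  n = 2: D(2) = 2(2 + 1/6) = 13/3; numerator = -1(-6/7) + 1(1) = 13/7; a_2 = (13/7)/(13/3) = 3/7
  n = 3: D(3) = 3(3 + 1/6) = 19/2; numerator = -1(3/7) + 1(-6/7) = -9/7; a_3 = (-9/7)/(19/2) = -18/133

r = 1/2; a_0 = 1; a_1 = -6/7; a_2 = 3/7; a_3 = -18/133


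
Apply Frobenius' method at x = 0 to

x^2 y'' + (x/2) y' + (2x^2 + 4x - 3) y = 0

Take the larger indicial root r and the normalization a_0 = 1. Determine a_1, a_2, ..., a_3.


Write in Frobenius form y'' + (p(x)/x) y' + (q(x)/x^2) y = 0:
  p(x) = 1/2,  q(x) = 2x^2 + 4x - 3.
Indicial equation: r(r-1) + (1/2) r + (-3) = 0 -> roots r_1 = 2, r_2 = -3/2.
Take r = r_1 = 2. Let y(x) = x^r sum_{n>=0} a_n x^n with a_0 = 1.
Substitute y = x^r sum a_n x^n and match x^{r+n}. The recurrence is
  D(n) a_n + 4 a_{n-1} + 2 a_{n-2} = 0,  where D(n) = (r+n)(r+n-1) + (1/2)(r+n) + (-3).
  a_n = [-4 a_{n-1} - 2 a_{n-2}] / D(n).
Since the indicial polynomial factors as (r - r_1)(r - r_2), D(n) = (r_1 + n - r_1)(r_1 + n - r_2) = n(n + 7/2).
Evaluating step by step (a_0 = 1):
  n = 1: D(1) = 1(1 + 7/2) = 9/2; numerator = -4(1) = -4; a_1 = (-4)/(9/2) = -8/9
  n = 2: D(2) = 2(2 + 7/2) = 11; numerator = -4(-8/9) - 2(1) = 14/9; a_2 = (14/9)/(11) = 14/99
  n = 3: D(3) = 3(3 + 7/2) = 39/2; numerator = -4(14/99) - 2(-8/9) = 40/33; a_3 = (40/33)/(39/2) = 80/1287

r = 2; a_0 = 1; a_1 = -8/9; a_2 = 14/99; a_3 = 80/1287


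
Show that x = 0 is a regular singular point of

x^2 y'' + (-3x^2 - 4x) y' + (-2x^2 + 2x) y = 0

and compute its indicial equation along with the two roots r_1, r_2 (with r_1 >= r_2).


Divide by x^2 to reach normal form y'' + P_1(x) y' + P_2(x) y = 0 with P_1(x) = -3 - 4/x and P_2(x) = -2 + 2/x.
x = 0 is a singular point because the y'-coefficient -3 - 4/x has a pole at x = 0 and the y-coefficient -2 + 2/x has a pole at x = 0.
It is a regular singular point because x P_1(x) = p(x) = -3x - 4 and x^2 P_2(x) = q(x) = -2x^2 + 2x are polynomials, hence analytic at x = 0.
p(0) = -4,  q(0) = 0.
Indicial equation: r(r-1) + p(0) r + q(0) = 0, i.e. r^2 + (p(0) - 1) r + q(0) = 0, i.e. r^2 - 5 r = 0.
Discriminant: (-5)^2 - 4(0) = 25, so r = (5 ± 5)/2.
Solving: r_1 = 5, r_2 = 0.

indicial: r^2 - 5 r = 0; roots r_1 = 5, r_2 = 0


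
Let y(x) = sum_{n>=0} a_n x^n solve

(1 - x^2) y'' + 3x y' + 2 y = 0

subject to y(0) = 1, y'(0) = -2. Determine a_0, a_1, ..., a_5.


Ansatz: y(x) = sum_{n>=0} a_n x^n, so y'(x) = sum_{n>=1} n a_n x^(n-1) and y''(x) = sum_{n>=2} n(n-1) a_n x^(n-2).
Substitute into P(x) y'' + Q(x) y' + R(x) y = 0 with P(x) = 1 - x^2, Q(x) = 3x, R(x) = 2, and match powers of x.
Initial conditions: a_0 = 1, a_1 = -2.
Setting the coefficient of each power of x to zero and solving order by order (substituting the coefficients already found):
  x^0: 2 a_2 + 2 a_0 = 0  ->  2 a_2 = -2 a_0 = -2  ->  a_2 = -1
  x^1: 6 a_3 + 5 a_1 = 0  ->  6 a_3 = -5 a_1 = 10  ->  a_3 = 5/3
  x^2: 12 a_4 + 6 a_2 = 0  ->  12 a_4 = -6 a_2 = 6  ->  a_4 = 1/2
  x^3: 20 a_5 + 5 a_3 = 0  ->  20 a_5 = -5 a_3 = -25/3  ->  a_5 = -5/12
Truncated series: y(x) = 1 - 2 x - x^2 + (5/3) x^3 + (1/2) x^4 - (5/12) x^5 + O(x^6).

a_0 = 1; a_1 = -2; a_2 = -1; a_3 = 5/3; a_4 = 1/2; a_5 = -5/12


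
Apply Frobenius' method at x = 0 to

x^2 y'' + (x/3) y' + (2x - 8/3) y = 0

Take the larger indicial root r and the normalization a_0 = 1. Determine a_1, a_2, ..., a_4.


Write in Frobenius form y'' + (p(x)/x) y' + (q(x)/x^2) y = 0:
  p(x) = 1/3,  q(x) = 2x - 8/3.
Indicial equation: r(r-1) + (1/3) r + (-8/3) = 0 -> roots r_1 = 2, r_2 = -4/3.
Take r = r_1 = 2. Let y(x) = x^r sum_{n>=0} a_n x^n with a_0 = 1.
Substitute y = x^r sum a_n x^n and match x^{r+n}. The recurrence is
  D(n) a_n + 2 a_{n-1} = 0,  where D(n) = (r+n)(r+n-1) + (1/3)(r+n) + (-8/3).
  a_n = -2 / D(n) * a_{n-1}.
Since the indicial polynomial factors as (r - r_1)(r - r_2), D(n) = (r_1 + n - r_1)(r_1 + n - r_2) = n(n + 10/3).
Evaluating step by step (a_0 = 1):
  n = 1: D(1) = 1(1 + 10/3) = 13/3; numerator = -2(1) = -2; a_1 = (-2)/(13/3) = -6/13
  n = 2: D(2) = 2(2 + 10/3) = 32/3; numerator = -2(-6/13) = 12/13; a_2 = (12/13)/(32/3) = 9/104
  n = 3: D(3) = 3(3 + 10/3) = 19; numerator = -2(9/104) = -9/52; a_3 = (-9/52)/(19) = -9/988
  n = 4: D(4) = 4(4 + 10/3) = 88/3; numerator = -2(-9/988) = 9/494; a_4 = (9/494)/(88/3) = 27/43472

r = 2; a_0 = 1; a_1 = -6/13; a_2 = 9/104; a_3 = -9/988; a_4 = 27/43472


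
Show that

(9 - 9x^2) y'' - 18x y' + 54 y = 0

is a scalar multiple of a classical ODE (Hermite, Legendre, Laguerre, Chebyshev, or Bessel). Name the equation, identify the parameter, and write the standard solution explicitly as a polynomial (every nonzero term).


All three coefficients share the factor 9; dividing through by 9 gives  (1 - x^2) y'' - 2x y' + 6 y = 0.
This matches the Legendre equation (1 - x^2) y'' - 2x y' + n(n+1) y = 0 (note the -2x y' term) with n(n+1) = 6, so n = 2; the polynomial solution is P_2(x).
With y = sum_k a_k x^k, matching x^k gives (k+2)(k+1) a_{k+2} = [k(k+1) - n(n+1)] a_k = (k - 2)(k + 3) a_k. The right side vanishes at k = 2, so the series with the parity of 2 terminates at degree 2.
Standard normalization (P_n(1) = 1): leading coefficient (2n)!/(2^n (n!)^2) = 24/(4*4) = 3/2, so a_2 = 3/2. Work downward with a_k = (k+1)(k+2) a_{k+2} / ((k - 2)(k + 3)):
  a_0 = (1)(2)(3/2) / ((0 - 2)(0 + 3)) = 3/(-6) = -1/2
Hence P_2(x) = 3 x^2/2 - 1/2.

P_2(x); series = 3 x^2/2 - 1/2


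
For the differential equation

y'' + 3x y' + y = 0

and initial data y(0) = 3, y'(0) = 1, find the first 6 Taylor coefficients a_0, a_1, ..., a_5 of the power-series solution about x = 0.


Ansatz: y(x) = sum_{n>=0} a_n x^n, so y'(x) = sum_{n>=1} n a_n x^(n-1) and y''(x) = sum_{n>=2} n(n-1) a_n x^(n-2).
Substitute into P(x) y'' + Q(x) y' + R(x) y = 0 with P(x) = 1, Q(x) = 3x, R(x) = 1, and match powers of x.
Initial conditions: a_0 = 3, a_1 = 1.
Setting the coefficient of each power of x to zero and solving order by order (substituting the coefficients already found):
  x^0: 2 a_2 + a_0 = 0  ->  2 a_2 = -a_0 = -3  ->  a_2 = -3/2
  x^1: 6 a_3 + 4 a_1 = 0  ->  6 a_3 = -4 a_1 = -4  ->  a_3 = -2/3
  x^2: 12 a_4 + 7 a_2 = 0  ->  12 a_4 = -7 a_2 = 21/2  ->  a_4 = 7/8
  x^3: 20 a_5 + 10 a_3 = 0  ->  20 a_5 = -10 a_3 = 20/3  ->  a_5 = 1/3
Truncated series: y(x) = 3 + x - (3/2) x^2 - (2/3) x^3 + (7/8) x^4 + (1/3) x^5 + O(x^6).

a_0 = 3; a_1 = 1; a_2 = -3/2; a_3 = -2/3; a_4 = 7/8; a_5 = 1/3


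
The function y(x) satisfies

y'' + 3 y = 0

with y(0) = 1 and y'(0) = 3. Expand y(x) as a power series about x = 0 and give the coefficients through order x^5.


Ansatz: y(x) = sum_{n>=0} a_n x^n, so y'(x) = sum_{n>=1} n a_n x^(n-1) and y''(x) = sum_{n>=2} n(n-1) a_n x^(n-2).
Substitute into P(x) y'' + Q(x) y' + R(x) y = 0 with P(x) = 1, Q(x) = 0, R(x) = 3, and match powers of x.
Initial conditions: a_0 = 1, a_1 = 3.
Setting the coefficient of each power of x to zero and solving order by order (substituting the coefficients already found):
  x^0: 2 a_2 + 3 a_0 = 0  ->  2 a_2 = -3 a_0 = -3  ->  a_2 = -3/2
  x^1: 6 a_3 + 3 a_1 = 0  ->  6 a_3 = -3 a_1 = -9  ->  a_3 = -3/2
  x^2: 12 a_4 + 3 a_2 = 0  ->  12 a_4 = -3 a_2 = 9/2  ->  a_4 = 3/8
  x^3: 20 a_5 + 3 a_3 = 0  ->  20 a_5 = -3 a_3 = 9/2  ->  a_5 = 9/40
Truncated series: y(x) = 1 + 3 x - (3/2) x^2 - (3/2) x^3 + (3/8) x^4 + (9/40) x^5 + O(x^6).

a_0 = 1; a_1 = 3; a_2 = -3/2; a_3 = -3/2; a_4 = 3/8; a_5 = 9/40


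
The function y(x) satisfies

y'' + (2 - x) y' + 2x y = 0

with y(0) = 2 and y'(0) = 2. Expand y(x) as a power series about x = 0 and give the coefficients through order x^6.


Ansatz: y(x) = sum_{n>=0} a_n x^n, so y'(x) = sum_{n>=1} n a_n x^(n-1) and y''(x) = sum_{n>=2} n(n-1) a_n x^(n-2).
Substitute into P(x) y'' + Q(x) y' + R(x) y = 0 with P(x) = 1, Q(x) = 2 - x, R(x) = 2x, and match powers of x.
Initial conditions: a_0 = 2, a_1 = 2.
Setting the coefficient of each power of x to zero and solving order by order (substituting the coefficients already found):
  x^0: 2 a_2 + 2 a_1 = 0  ->  2 a_2 = -2 a_1 = -4  ->  a_2 = -2
  x^1: 6 a_3 + 4 a_2 - a_1 + 2 a_0 = 0  ->  6 a_3 = -4 a_2 + a_1 - 2 a_0 = 6  ->  a_3 = 1
  x^2: 12 a_4 + 6 a_3 - 2 a_2 + 2 a_1 = 0  ->  12 a_4 = -6 a_3 + 2 a_2 - 2 a_1 = -14  ->  a_4 = -7/6
  x^3: 20 a_5 + 8 a_4 - 3 a_3 + 2 a_2 = 0  ->  20 a_5 = -8 a_4 + 3 a_3 - 2 a_2 = 49/3  ->  a_5 = 49/60
  x^4: 30 a_6 + 10 a_5 - 4 a_4 + 2 a_3 = 0  ->  30 a_6 = -10 a_5 + 4 a_4 - 2 a_3 = -89/6  ->  a_6 = -89/180
Truncated series: y(x) = 2 + 2 x - 2 x^2 + x^3 - (7/6) x^4 + (49/60) x^5 - (89/180) x^6 + O(x^7).

a_0 = 2; a_1 = 2; a_2 = -2; a_3 = 1; a_4 = -7/6; a_5 = 49/60; a_6 = -89/180


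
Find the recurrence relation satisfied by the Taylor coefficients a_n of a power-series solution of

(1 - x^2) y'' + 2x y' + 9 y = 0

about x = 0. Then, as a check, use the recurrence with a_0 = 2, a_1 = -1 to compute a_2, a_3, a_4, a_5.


Substitute y = sum_n a_n x^n.
(1 - 1 x^2) y'' contributes (n+2)(n+1) a_{n+2} - n(n-1) a_n at x^n.
2 x y'(x) contributes 2 n a_n at x^n.
9 y(x) contributes 9 a_n at x^n.
Matching x^n: (n+2)(n+1) a_{n+2} + (-n(n-1) + 2 n + 9) a_n = 0.
Thus a_{n+2} = (n(n-1) - 2 n - 9) / ((n+1)(n+2)) * a_n.

Check with a_0 = 2, a_1 = -1 (apply the recurrence for n = 0, 1, 2, 3): a_0 = 2, a_1 = -1, a_2 = -9, a_3 = 11/6, a_4 = 33/4, a_5 = -33/40.

a_(n+2) = (n(n-1) - 2 n - 9) / ((n+1)(n+2)) * a_n; check: a_0 = 2, a_1 = -1, a_2 = -9, a_3 = 11/6, a_4 = 33/4, a_5 = -33/40


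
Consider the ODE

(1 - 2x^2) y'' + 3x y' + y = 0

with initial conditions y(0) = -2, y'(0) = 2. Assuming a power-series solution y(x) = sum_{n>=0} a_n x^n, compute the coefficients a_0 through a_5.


Ansatz: y(x) = sum_{n>=0} a_n x^n, so y'(x) = sum_{n>=1} n a_n x^(n-1) and y''(x) = sum_{n>=2} n(n-1) a_n x^(n-2).
Substitute into P(x) y'' + Q(x) y' + R(x) y = 0 with P(x) = 1 - 2x^2, Q(x) = 3x, R(x) = 1, and match powers of x.
Initial conditions: a_0 = -2, a_1 = 2.
Setting the coefficient of each power of x to zero and solving order by order (substituting the coefficients already found):
  x^0: 2 a_2 + a_0 = 0  ->  2 a_2 = -a_0 = 2  ->  a_2 = 1
  x^1: 6 a_3 + 4 a_1 = 0  ->  6 a_3 = -4 a_1 = -8  ->  a_3 = -4/3
  x^2: 12 a_4 + 3 a_2 = 0  ->  12 a_4 = -3 a_2 = -3  ->  a_4 = -1/4
  x^3: 20 a_5 - 2 a_3 = 0  ->  20 a_5 = 2 a_3 = -8/3  ->  a_5 = -2/15
Truncated series: y(x) = -2 + 2 x + x^2 - (4/3) x^3 - (1/4) x^4 - (2/15) x^5 + O(x^6).

a_0 = -2; a_1 = 2; a_2 = 1; a_3 = -4/3; a_4 = -1/4; a_5 = -2/15


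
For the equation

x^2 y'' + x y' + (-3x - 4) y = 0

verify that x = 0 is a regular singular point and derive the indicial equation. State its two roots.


Divide by x^2 to reach normal form y'' + P_1(x) y' + P_2(x) y = 0 with P_1(x) = 1/x and P_2(x) = -3/x - 4/x^2.
x = 0 is a singular point because the y'-coefficient 1/x has a pole at x = 0 and the y-coefficient -3/x - 4/x^2 has a pole at x = 0.
It is a regular singular point because x P_1(x) = p(x) = 1 and x^2 P_2(x) = q(x) = -3x - 4 are polynomials, hence analytic at x = 0.
p(0) = 1,  q(0) = -4.
Indicial equation: r(r-1) + p(0) r + q(0) = 0, i.e. r^2 + (p(0) - 1) r + q(0) = 0, i.e. r^2 - 4 = 0.
Discriminant: (0)^2 - 4(-4) = 16, so r = (0 ± 4)/2.
Solving: r_1 = 2, r_2 = -2.

indicial: r^2 - 4 = 0; roots r_1 = 2, r_2 = -2


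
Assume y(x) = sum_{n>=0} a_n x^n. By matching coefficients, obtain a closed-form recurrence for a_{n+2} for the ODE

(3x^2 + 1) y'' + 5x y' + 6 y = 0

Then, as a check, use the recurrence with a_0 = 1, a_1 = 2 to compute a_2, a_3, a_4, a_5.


Substitute y = sum_n a_n x^n.
(1 + 3 x^2) y'' contributes (n+2)(n+1) a_{n+2} + 3 n(n-1) a_n at x^n.
5 x y'(x) contributes 5 n a_n at x^n.
6 y(x) contributes 6 a_n at x^n.
Matching x^n: (n+2)(n+1) a_{n+2} + (3 n(n-1) + 5 n + 6) a_n = 0.
Thus a_{n+2} = (-3 n(n-1) - 5 n - 6) / ((n+1)(n+2)) * a_n.

Check with a_0 = 1, a_1 = 2 (apply the recurrence for n = 0, 1, 2, 3): a_0 = 1, a_1 = 2, a_2 = -3, a_3 = -11/3, a_4 = 11/2, a_5 = 143/20.

a_(n+2) = (-3 n(n-1) - 5 n - 6) / ((n+1)(n+2)) * a_n; check: a_0 = 1, a_1 = 2, a_2 = -3, a_3 = -11/3, a_4 = 11/2, a_5 = 143/20
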